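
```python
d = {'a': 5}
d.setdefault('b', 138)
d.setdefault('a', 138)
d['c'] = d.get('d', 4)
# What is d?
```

After line 1: d = {'a': 5}
After line 2 (setdefault adds 'b'=138): d = {'a': 5, 'b': 138}
After line 3 (setdefault 'a' no-op, already exists): d = {'a': 5, 'b': 138}
After line 4 (get('d', 4) returns default since 'd' not in d): d = {'a': 5, 'b': 138, 'c': 4}

{'a': 5, 'b': 138, 'c': 4}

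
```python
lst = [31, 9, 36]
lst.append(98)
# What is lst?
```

[31, 9, 36, 98]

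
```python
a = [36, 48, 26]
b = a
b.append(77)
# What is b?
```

After line 1: a = [36, 48, 26]
After line 2 (b = a is an alias, same object): a = [36, 48, 26], b = [36, 48, 26]
After line 3 (b.append mutates the shared list): a = [36, 48, 26, 77], b = [36, 48, 26, 77]

[36, 48, 26, 77]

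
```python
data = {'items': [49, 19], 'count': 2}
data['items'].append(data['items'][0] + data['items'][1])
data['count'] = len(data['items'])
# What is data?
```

After line 1: data = {'items': [49, 19], 'count': 2}
After line 2 (append 49 + 19 = 68): data = {'items': [49, 19, 68], 'count': 2}
After line 3 (count = len(items) = 3): data = {'items': [49, 19, 68], 'count': 3}

{'items': [49, 19, 68], 'count': 3}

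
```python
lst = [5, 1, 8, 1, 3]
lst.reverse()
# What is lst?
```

[3, 1, 8, 1, 5]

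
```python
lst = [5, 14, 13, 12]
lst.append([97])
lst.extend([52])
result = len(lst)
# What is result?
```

After line 1: lst = [5, 14, 13, 12]
After line 2 (append adds [97] as single element): lst = [5, 14, 13, 12, [97]]
After line 3 (extend unpacks [52], adds 52): lst = [5, 14, 13, 12, [97], 52]
After line 4: result = len(lst) = 6

6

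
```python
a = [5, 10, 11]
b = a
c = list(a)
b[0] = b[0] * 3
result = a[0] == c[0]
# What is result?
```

After line 1: a = [5, 10, 11]
After line 2 (b = a, alias): a = [5, 10, 11], b = [5, 10, 11]
After line 3 (c = list(a) is a copy, new object): c = [5, 10, 11]
After line 4 (b[0] = 5 * 3 = 15; mutates shared a/b): a = b = [15, 10, 11], c = [5, 10, 11]
After line 5 (a[0] = 15, c[0] = 5; result = False)

False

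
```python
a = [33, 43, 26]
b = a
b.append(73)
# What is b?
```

After line 1: a = [33, 43, 26]
After line 2 (b = a is an alias, same object): a = [33, 43, 26], b = [33, 43, 26]
After line 3 (b.append mutates the shared list): a = [33, 43, 26, 73], b = [33, 43, 26, 73]

[33, 43, 26, 73]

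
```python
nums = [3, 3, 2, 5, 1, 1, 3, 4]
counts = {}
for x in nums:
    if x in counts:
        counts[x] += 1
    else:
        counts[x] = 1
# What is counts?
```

Initial: counts = {}, nums = [3, 3, 2, 5, 1, 1, 3, 4]
See 3: counts = {3: 1}
See 3: counts = {3: 2}
See 2: counts = {3: 2, 2: 1}
See 5: counts = {3: 2, 2: 1, 5: 1}
See 1: counts = {3: 2, 2: 1, 5: 1, 1: 1}
See 1: counts = {3: 2, 2: 1, 5: 1, 1: 2}
See 3: counts = {3: 3, 2: 1, 5: 1, 1: 2}
See 4: counts = {3: 3, 2: 1, 5: 1, 1: 2, 4: 1}

{3: 3, 2: 1, 5: 1, 1: 2, 4: 1}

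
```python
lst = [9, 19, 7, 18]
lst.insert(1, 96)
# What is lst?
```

[9, 96, 19, 7, 18]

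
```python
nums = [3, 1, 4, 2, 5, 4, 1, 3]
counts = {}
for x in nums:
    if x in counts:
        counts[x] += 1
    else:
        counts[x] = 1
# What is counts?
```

Initial: counts = {}, nums = [3, 1, 4, 2, 5, 4, 1, 3]
See 3: counts = {3: 1}
See 1: counts = {3: 1, 1: 1}
See 4: counts = {3: 1, 1: 1, 4: 1}
See 2: counts = {3: 1, 1: 1, 4: 1, 2: 1}
See 5: counts = {3: 1, 1: 1, 4: 1, 2: 1, 5: 1}
See 4: counts = {3: 1, 1: 1, 4: 2, 2: 1, 5: 1}
See 1: counts = {3: 1, 1: 2, 4: 2, 2: 1, 5: 1}
See 3: counts = {3: 2, 1: 2, 4: 2, 2: 1, 5: 1}

{3: 2, 1: 2, 4: 2, 2: 1, 5: 1}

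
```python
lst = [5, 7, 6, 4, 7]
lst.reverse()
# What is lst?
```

[7, 4, 6, 7, 5]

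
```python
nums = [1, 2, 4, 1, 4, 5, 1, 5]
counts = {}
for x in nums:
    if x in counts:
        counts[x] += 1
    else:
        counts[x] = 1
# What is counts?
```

Initial: counts = {}, nums = [1, 2, 4, 1, 4, 5, 1, 5]
See 1: counts = {1: 1}
See 2: counts = {1: 1, 2: 1}
See 4: counts = {1: 1, 2: 1, 4: 1}
See 1: counts = {1: 2, 2: 1, 4: 1}
See 4: counts = {1: 2, 2: 1, 4: 2}
See 5: counts = {1: 2, 2: 1, 4: 2, 5: 1}
See 1: counts = {1: 3, 2: 1, 4: 2, 5: 1}
See 5: counts = {1: 3, 2: 1, 4: 2, 5: 2}

{1: 3, 2: 1, 4: 2, 5: 2}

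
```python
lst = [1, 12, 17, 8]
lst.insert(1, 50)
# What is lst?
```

[1, 50, 12, 17, 8]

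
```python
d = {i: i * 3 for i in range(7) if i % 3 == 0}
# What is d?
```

{0: 0, 3: 9, 6: 18}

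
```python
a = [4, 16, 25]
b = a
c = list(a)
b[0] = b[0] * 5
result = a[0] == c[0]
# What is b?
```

After line 1: a = [4, 16, 25]
After line 2 (b = a, alias): a = [4, 16, 25], b = [4, 16, 25]
After line 3 (c = list(a) is a copy, new object): c = [4, 16, 25]
After line 4 (b[0] = 4 * 5 = 20; mutates shared a/b): a = b = [20, 16, 25], c = [4, 16, 25]
After line 5 (a[0] = 20, c[0] = 4; result = False)

[20, 16, 25]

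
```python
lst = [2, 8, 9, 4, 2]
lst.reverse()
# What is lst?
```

[2, 4, 9, 8, 2]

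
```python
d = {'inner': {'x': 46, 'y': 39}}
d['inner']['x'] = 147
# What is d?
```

After line 1: d = {'inner': {'x': 46, 'y': 39}}
After line 2 (inner x overwritten): d = {'inner': {'x': 147, 'y': 39}}

{'inner': {'x': 147, 'y': 39}}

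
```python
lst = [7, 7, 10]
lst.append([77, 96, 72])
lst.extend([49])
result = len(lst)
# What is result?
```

After line 1: lst = [7, 7, 10]
After line 2 (append adds [77, 96, 72] as single element): lst = [7, 7, 10, [77, 96, 72]]
After line 3 (extend unpacks [49], adds 49): lst = [7, 7, 10, [77, 96, 72], 49]
After line 4: result = len(lst) = 5

5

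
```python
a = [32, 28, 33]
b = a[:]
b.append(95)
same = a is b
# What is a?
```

After line 1: a = [32, 28, 33]
After line 2 (b = a[:] is a shallow copy, new object): a = [32, 28, 33], b = [32, 28, 33]
After line 3 (append only mutates b): a = [32, 28, 33], b = [32, 28, 33, 95]
After line 4 (same = a is b; different objects -> False): same = False

[32, 28, 33]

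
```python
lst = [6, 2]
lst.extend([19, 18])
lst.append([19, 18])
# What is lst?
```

After line 1: lst = [6, 2]
After line 2 (extend unpacks [19, 18]): lst = [6, 2, 19, 18]
After line 3 (append adds [19, 18] as single element): lst = [6, 2, 19, 18, [19, 18]]

[6, 2, 19, 18, [19, 18]]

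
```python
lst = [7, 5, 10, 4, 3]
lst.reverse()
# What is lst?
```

[3, 4, 10, 5, 7]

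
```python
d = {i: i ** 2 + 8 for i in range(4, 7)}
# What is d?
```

{4: 24, 5: 33, 6: 44}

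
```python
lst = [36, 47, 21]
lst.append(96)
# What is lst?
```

[36, 47, 21, 96]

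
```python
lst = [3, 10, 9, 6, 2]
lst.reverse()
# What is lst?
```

[2, 6, 9, 10, 3]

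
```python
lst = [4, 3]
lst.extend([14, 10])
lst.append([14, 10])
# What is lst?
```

After line 1: lst = [4, 3]
After line 2 (extend unpacks [14, 10]): lst = [4, 3, 14, 10]
After line 3 (append adds [14, 10] as single element): lst = [4, 3, 14, 10, [14, 10]]

[4, 3, 14, 10, [14, 10]]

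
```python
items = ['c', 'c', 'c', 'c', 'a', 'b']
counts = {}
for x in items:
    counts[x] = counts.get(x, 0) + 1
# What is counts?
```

Initial: counts = {}, items = ['c', 'c', 'c', 'c', 'a', 'b']
See 'c': counts = {'c': 1}
See 'c': counts = {'c': 2}
See 'c': counts = {'c': 3}
See 'c': counts = {'c': 4}
See 'a': counts = {'c': 4, 'a': 1}
See 'b': counts = {'c': 4, 'a': 1, 'b': 1}

{'c': 4, 'a': 1, 'b': 1}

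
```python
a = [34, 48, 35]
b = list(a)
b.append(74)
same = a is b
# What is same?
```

After line 1: a = [34, 48, 35]
After line 2 (b = list(a) is a shallow copy, new object): a = [34, 48, 35], b = [34, 48, 35]
After line 3 (append only mutates b): a = [34, 48, 35], b = [34, 48, 35, 74]
After line 4 (same = a is b; different objects -> False): same = False

False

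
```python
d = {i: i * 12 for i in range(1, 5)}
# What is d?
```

{1: 12, 2: 24, 3: 36, 4: 48}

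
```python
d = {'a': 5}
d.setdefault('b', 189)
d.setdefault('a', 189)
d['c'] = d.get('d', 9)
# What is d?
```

After line 1: d = {'a': 5}
After line 2 (setdefault adds 'b'=189): d = {'a': 5, 'b': 189}
After line 3 (setdefault 'a' no-op, already exists): d = {'a': 5, 'b': 189}
After line 4 (get('d', 9) returns default since 'd' not in d): d = {'a': 5, 'b': 189, 'c': 9}

{'a': 5, 'b': 189, 'c': 9}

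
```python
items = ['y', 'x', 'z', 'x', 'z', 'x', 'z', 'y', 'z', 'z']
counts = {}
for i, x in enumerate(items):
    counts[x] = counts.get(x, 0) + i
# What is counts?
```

Initial: counts = {}, items = ['y', 'x', 'z', 'x', 'z', 'x', 'z', 'y', 'z', 'z']
i=0, x='y': counts = {'y': 0}
i=1, x='x': counts = {'y': 0, 'x': 1}
i=2, x='z': counts = {'y': 0, 'x': 1, 'z': 2}
i=3, x='x': counts = {'y': 0, 'x': 4, 'z': 2}
i=4, x='z': counts = {'y': 0, 'x': 4, 'z': 6}
i=5, x='x': counts = {'y': 0, 'x': 9, 'z': 6}
i=6, x='z': counts = {'y': 0, 'x': 9, 'z': 12}
i=7, x='y': counts = {'y': 7, 'x': 9, 'z': 12}
i=8, x='z': counts = {'y': 7, 'x': 9, 'z': 20}
i=9, x='z': counts = {'y': 7, 'x': 9, 'z': 29}

{'y': 7, 'x': 9, 'z': 29}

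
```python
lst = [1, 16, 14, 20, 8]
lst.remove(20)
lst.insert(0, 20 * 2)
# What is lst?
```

After line 1: lst = [1, 16, 14, 20, 8]
After line 2 (remove first 20): lst = [1, 16, 14, 8]
After line 3 (insert 40 at index 0): lst = [40, 1, 16, 14, 8]

[40, 1, 16, 14, 8]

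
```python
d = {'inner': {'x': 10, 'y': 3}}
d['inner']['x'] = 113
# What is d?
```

After line 1: d = {'inner': {'x': 10, 'y': 3}}
After line 2 (inner x overwritten): d = {'inner': {'x': 113, 'y': 3}}

{'inner': {'x': 113, 'y': 3}}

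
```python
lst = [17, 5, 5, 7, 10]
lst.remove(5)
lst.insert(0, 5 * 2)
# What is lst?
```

After line 1: lst = [17, 5, 5, 7, 10]
After line 2 (remove first 5): lst = [17, 5, 7, 10]
After line 3 (insert 10 at index 0): lst = [10, 17, 5, 7, 10]

[10, 17, 5, 7, 10]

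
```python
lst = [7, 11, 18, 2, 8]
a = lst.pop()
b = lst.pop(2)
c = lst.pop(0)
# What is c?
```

After line 1: lst = [7, 11, 18, 2, 8]
After line 2 (pop() -> a = 8): lst = [7, 11, 18, 2]
After line 3 (pop(2) -> b = 18): lst = [7, 11, 2]
After line 4 (pop(0) -> c = 7): lst = [11, 2]

7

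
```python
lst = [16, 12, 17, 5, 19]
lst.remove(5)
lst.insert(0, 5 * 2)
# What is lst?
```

After line 1: lst = [16, 12, 17, 5, 19]
After line 2 (remove first 5): lst = [16, 12, 17, 19]
After line 3 (insert 10 at index 0): lst = [10, 16, 12, 17, 19]

[10, 16, 12, 17, 19]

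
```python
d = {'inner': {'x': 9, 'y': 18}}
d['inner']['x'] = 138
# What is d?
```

After line 1: d = {'inner': {'x': 9, 'y': 18}}
After line 2 (inner x overwritten): d = {'inner': {'x': 138, 'y': 18}}

{'inner': {'x': 138, 'y': 18}}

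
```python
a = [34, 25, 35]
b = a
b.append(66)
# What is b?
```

After line 1: a = [34, 25, 35]
After line 2 (b = a is an alias, same object): a = [34, 25, 35], b = [34, 25, 35]
After line 3 (b.append mutates the shared list): a = [34, 25, 35, 66], b = [34, 25, 35, 66]

[34, 25, 35, 66]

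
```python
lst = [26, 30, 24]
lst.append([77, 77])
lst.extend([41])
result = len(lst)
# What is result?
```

After line 1: lst = [26, 30, 24]
After line 2 (append adds [77, 77] as single element): lst = [26, 30, 24, [77, 77]]
After line 3 (extend unpacks [41], adds 41): lst = [26, 30, 24, [77, 77], 41]
After line 4: result = len(lst) = 5

5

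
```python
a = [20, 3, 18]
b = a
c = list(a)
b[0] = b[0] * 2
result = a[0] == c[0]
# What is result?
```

After line 1: a = [20, 3, 18]
After line 2 (b = a, alias): a = [20, 3, 18], b = [20, 3, 18]
After line 3 (c = list(a) is a copy, new object): c = [20, 3, 18]
After line 4 (b[0] = 20 * 2 = 40; mutates shared a/b): a = b = [40, 3, 18], c = [20, 3, 18]
After line 5 (a[0] = 40, c[0] = 20; result = False)

False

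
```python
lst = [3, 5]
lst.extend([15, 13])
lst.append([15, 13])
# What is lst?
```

After line 1: lst = [3, 5]
After line 2 (extend unpacks [15, 13]): lst = [3, 5, 15, 13]
After line 3 (append adds [15, 13] as single element): lst = [3, 5, 15, 13, [15, 13]]

[3, 5, 15, 13, [15, 13]]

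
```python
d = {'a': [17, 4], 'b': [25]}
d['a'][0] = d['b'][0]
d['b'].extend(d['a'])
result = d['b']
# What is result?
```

After line 1: d = {'a': [17, 4], 'b': [25]}
After line 2 (a[0] = b[0] = 25): d = {'a': [25, 4], 'b': [25]}
After line 3 (b.extend(a) appends [25, 4]): d = {'a': [25, 4], 'b': [25, 25, 4]}
After line 4: result = d['b'] = [25, 25, 4]

[25, 25, 4]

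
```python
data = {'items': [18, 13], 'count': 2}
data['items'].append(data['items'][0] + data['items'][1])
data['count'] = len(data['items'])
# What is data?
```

After line 1: data = {'items': [18, 13], 'count': 2}
After line 2 (append 18 + 13 = 31): data = {'items': [18, 13, 31], 'count': 2}
After line 3 (count = len(items) = 3): data = {'items': [18, 13, 31], 'count': 3}

{'items': [18, 13, 31], 'count': 3}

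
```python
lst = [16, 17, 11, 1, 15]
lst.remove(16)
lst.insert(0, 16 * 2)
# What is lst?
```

After line 1: lst = [16, 17, 11, 1, 15]
After line 2 (remove first 16): lst = [17, 11, 1, 15]
After line 3 (insert 32 at index 0): lst = [32, 17, 11, 1, 15]

[32, 17, 11, 1, 15]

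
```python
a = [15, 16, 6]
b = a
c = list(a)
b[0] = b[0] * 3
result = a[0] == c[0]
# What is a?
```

After line 1: a = [15, 16, 6]
After line 2 (b = a, alias): a = [15, 16, 6], b = [15, 16, 6]
After line 3 (c = list(a) is a copy, new object): c = [15, 16, 6]
After line 4 (b[0] = 15 * 3 = 45; mutates shared a/b): a = b = [45, 16, 6], c = [15, 16, 6]
After line 5 (a[0] = 45, c[0] = 15; result = False)

[45, 16, 6]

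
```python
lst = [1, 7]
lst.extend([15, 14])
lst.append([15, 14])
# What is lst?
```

After line 1: lst = [1, 7]
After line 2 (extend unpacks [15, 14]): lst = [1, 7, 15, 14]
After line 3 (append adds [15, 14] as single element): lst = [1, 7, 15, 14, [15, 14]]

[1, 7, 15, 14, [15, 14]]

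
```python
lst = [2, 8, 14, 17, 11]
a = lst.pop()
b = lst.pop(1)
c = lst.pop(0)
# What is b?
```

After line 1: lst = [2, 8, 14, 17, 11]
After line 2 (pop() -> a = 11): lst = [2, 8, 14, 17]
After line 3 (pop(1) -> b = 8): lst = [2, 14, 17]
After line 4 (pop(0) -> c = 2): lst = [14, 17]

8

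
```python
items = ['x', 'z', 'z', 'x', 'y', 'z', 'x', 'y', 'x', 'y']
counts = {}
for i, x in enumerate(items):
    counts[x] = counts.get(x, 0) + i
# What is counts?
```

Initial: counts = {}, items = ['x', 'z', 'z', 'x', 'y', 'z', 'x', 'y', 'x', 'y']
i=0, x='x': counts = {'x': 0}
i=1, x='z': counts = {'x': 0, 'z': 1}
i=2, x='z': counts = {'x': 0, 'z': 3}
i=3, x='x': counts = {'x': 3, 'z': 3}
i=4, x='y': counts = {'x': 3, 'z': 3, 'y': 4}
i=5, x='z': counts = {'x': 3, 'z': 8, 'y': 4}
i=6, x='x': counts = {'x': 9, 'z': 8, 'y': 4}
i=7, x='y': counts = {'x': 9, 'z': 8, 'y': 11}
i=8, x='x': counts = {'x': 17, 'z': 8, 'y': 11}
i=9, x='y': counts = {'x': 17, 'z': 8, 'y': 20}

{'x': 17, 'z': 8, 'y': 20}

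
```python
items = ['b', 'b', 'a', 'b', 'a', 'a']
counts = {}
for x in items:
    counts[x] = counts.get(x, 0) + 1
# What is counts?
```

Initial: counts = {}, items = ['b', 'b', 'a', 'b', 'a', 'a']
See 'b': counts = {'b': 1}
See 'b': counts = {'b': 2}
See 'a': counts = {'b': 2, 'a': 1}
See 'b': counts = {'b': 3, 'a': 1}
See 'a': counts = {'b': 3, 'a': 2}
See 'a': counts = {'b': 3, 'a': 3}

{'b': 3, 'a': 3}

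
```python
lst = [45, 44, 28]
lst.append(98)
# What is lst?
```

[45, 44, 28, 98]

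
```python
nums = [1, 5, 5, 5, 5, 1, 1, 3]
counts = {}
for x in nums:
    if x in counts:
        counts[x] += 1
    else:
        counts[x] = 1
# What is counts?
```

Initial: counts = {}, nums = [1, 5, 5, 5, 5, 1, 1, 3]
See 1: counts = {1: 1}
See 5: counts = {1: 1, 5: 1}
See 5: counts = {1: 1, 5: 2}
See 5: counts = {1: 1, 5: 3}
See 5: counts = {1: 1, 5: 4}
See 1: counts = {1: 2, 5: 4}
See 1: counts = {1: 3, 5: 4}
See 3: counts = {1: 3, 5: 4, 3: 1}

{1: 3, 5: 4, 3: 1}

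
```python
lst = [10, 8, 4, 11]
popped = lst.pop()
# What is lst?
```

[10, 8, 4]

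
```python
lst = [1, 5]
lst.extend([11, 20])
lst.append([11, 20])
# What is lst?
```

After line 1: lst = [1, 5]
After line 2 (extend unpacks [11, 20]): lst = [1, 5, 11, 20]
After line 3 (append adds [11, 20] as single element): lst = [1, 5, 11, 20, [11, 20]]

[1, 5, 11, 20, [11, 20]]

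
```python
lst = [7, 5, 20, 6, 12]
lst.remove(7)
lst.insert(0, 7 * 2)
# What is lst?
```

After line 1: lst = [7, 5, 20, 6, 12]
After line 2 (remove first 7): lst = [5, 20, 6, 12]
After line 3 (insert 14 at index 0): lst = [14, 5, 20, 6, 12]

[14, 5, 20, 6, 12]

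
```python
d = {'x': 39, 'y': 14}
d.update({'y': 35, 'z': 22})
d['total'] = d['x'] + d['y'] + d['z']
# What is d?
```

After line 1: d = {'x': 39, 'y': 14}
After line 2 (y overwritten, z added): d = {'x': 39, 'y': 35, 'z': 22}
After line 3 (total = 39 + 35 + 22 = 96): d = {'x': 39, 'y': 35, 'z': 22, 'total': 96}

{'x': 39, 'y': 35, 'z': 22, 'total': 96}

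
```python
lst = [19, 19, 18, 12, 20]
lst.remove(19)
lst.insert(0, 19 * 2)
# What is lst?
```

After line 1: lst = [19, 19, 18, 12, 20]
After line 2 (remove first 19): lst = [19, 18, 12, 20]
After line 3 (insert 38 at index 0): lst = [38, 19, 18, 12, 20]

[38, 19, 18, 12, 20]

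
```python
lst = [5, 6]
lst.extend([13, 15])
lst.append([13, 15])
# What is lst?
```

After line 1: lst = [5, 6]
After line 2 (extend unpacks [13, 15]): lst = [5, 6, 13, 15]
After line 3 (append adds [13, 15] as single element): lst = [5, 6, 13, 15, [13, 15]]

[5, 6, 13, 15, [13, 15]]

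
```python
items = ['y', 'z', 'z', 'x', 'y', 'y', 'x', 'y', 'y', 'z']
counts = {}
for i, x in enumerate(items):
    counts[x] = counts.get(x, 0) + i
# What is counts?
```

Initial: counts = {}, items = ['y', 'z', 'z', 'x', 'y', 'y', 'x', 'y', 'y', 'z']
i=0, x='y': counts = {'y': 0}
i=1, x='z': counts = {'y': 0, 'z': 1}
i=2, x='z': counts = {'y': 0, 'z': 3}
i=3, x='x': counts = {'y': 0, 'z': 3, 'x': 3}
i=4, x='y': counts = {'y': 4, 'z': 3, 'x': 3}
i=5, x='y': counts = {'y': 9, 'z': 3, 'x': 3}
i=6, x='x': counts = {'y': 9, 'z': 3, 'x': 9}
i=7, x='y': counts = {'y': 16, 'z': 3, 'x': 9}
i=8, x='y': counts = {'y': 24, 'z': 3, 'x': 9}
i=9, x='z': counts = {'y': 24, 'z': 12, 'x': 9}

{'y': 24, 'z': 12, 'x': 9}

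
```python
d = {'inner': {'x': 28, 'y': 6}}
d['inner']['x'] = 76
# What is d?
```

After line 1: d = {'inner': {'x': 28, 'y': 6}}
After line 2 (inner x overwritten): d = {'inner': {'x': 76, 'y': 6}}

{'inner': {'x': 76, 'y': 6}}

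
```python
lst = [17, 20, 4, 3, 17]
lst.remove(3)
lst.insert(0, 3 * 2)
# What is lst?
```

After line 1: lst = [17, 20, 4, 3, 17]
After line 2 (remove first 3): lst = [17, 20, 4, 17]
After line 3 (insert 6 at index 0): lst = [6, 17, 20, 4, 17]

[6, 17, 20, 4, 17]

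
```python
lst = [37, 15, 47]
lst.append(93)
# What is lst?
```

[37, 15, 47, 93]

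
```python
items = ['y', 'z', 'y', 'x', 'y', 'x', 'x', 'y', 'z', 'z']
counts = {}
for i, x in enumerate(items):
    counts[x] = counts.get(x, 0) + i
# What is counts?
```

Initial: counts = {}, items = ['y', 'z', 'y', 'x', 'y', 'x', 'x', 'y', 'z', 'z']
i=0, x='y': counts = {'y': 0}
i=1, x='z': counts = {'y': 0, 'z': 1}
i=2, x='y': counts = {'y': 2, 'z': 1}
i=3, x='x': counts = {'y': 2, 'z': 1, 'x': 3}
i=4, x='y': counts = {'y': 6, 'z': 1, 'x': 3}
i=5, x='x': counts = {'y': 6, 'z': 1, 'x': 8}
i=6, x='x': counts = {'y': 6, 'z': 1, 'x': 14}
i=7, x='y': counts = {'y': 13, 'z': 1, 'x': 14}
i=8, x='z': counts = {'y': 13, 'z': 9, 'x': 14}
i=9, x='z': counts = {'y': 13, 'z': 18, 'x': 14}

{'y': 13, 'z': 18, 'x': 14}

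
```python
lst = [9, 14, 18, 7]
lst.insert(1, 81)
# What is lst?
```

[9, 81, 14, 18, 7]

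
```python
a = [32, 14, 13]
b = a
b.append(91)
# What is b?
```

After line 1: a = [32, 14, 13]
After line 2 (b = a is an alias, same object): a = [32, 14, 13], b = [32, 14, 13]
After line 3 (b.append mutates the shared list): a = [32, 14, 13, 91], b = [32, 14, 13, 91]

[32, 14, 13, 91]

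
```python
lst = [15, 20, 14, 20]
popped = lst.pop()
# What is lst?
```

[15, 20, 14]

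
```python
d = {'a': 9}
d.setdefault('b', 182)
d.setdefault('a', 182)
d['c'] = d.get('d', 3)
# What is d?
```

After line 1: d = {'a': 9}
After line 2 (setdefault adds 'b'=182): d = {'a': 9, 'b': 182}
After line 3 (setdefault 'a' no-op, already exists): d = {'a': 9, 'b': 182}
After line 4 (get('d', 3) returns default since 'd' not in d): d = {'a': 9, 'b': 182, 'c': 3}

{'a': 9, 'b': 182, 'c': 3}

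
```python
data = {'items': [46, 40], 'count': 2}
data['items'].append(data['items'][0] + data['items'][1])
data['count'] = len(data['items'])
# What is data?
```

After line 1: data = {'items': [46, 40], 'count': 2}
After line 2 (append 46 + 40 = 86): data = {'items': [46, 40, 86], 'count': 2}
After line 3 (count = len(items) = 3): data = {'items': [46, 40, 86], 'count': 3}

{'items': [46, 40, 86], 'count': 3}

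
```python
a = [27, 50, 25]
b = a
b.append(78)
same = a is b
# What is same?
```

After line 1: a = [27, 50, 25]
After line 2 (b = a is an alias, same object): a = [27, 50, 25], b = [27, 50, 25]
After line 3 (b.append mutates the shared list): a = [27, 50, 25, 78], b = [27, 50, 25, 78]
After line 4 (same = a is b; same object -> True): same = True

True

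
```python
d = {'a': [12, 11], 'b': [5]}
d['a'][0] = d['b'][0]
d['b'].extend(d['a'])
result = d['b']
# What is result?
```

After line 1: d = {'a': [12, 11], 'b': [5]}
After line 2 (a[0] = b[0] = 5): d = {'a': [5, 11], 'b': [5]}
After line 3 (b.extend(a) appends [5, 11]): d = {'a': [5, 11], 'b': [5, 5, 11]}
After line 4: result = d['b'] = [5, 5, 11]

[5, 5, 11]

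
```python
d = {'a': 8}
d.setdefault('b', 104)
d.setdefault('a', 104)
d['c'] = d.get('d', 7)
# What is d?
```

After line 1: d = {'a': 8}
After line 2 (setdefault adds 'b'=104): d = {'a': 8, 'b': 104}
After line 3 (setdefault 'a' no-op, already exists): d = {'a': 8, 'b': 104}
After line 4 (get('d', 7) returns default since 'd' not in d): d = {'a': 8, 'b': 104, 'c': 7}

{'a': 8, 'b': 104, 'c': 7}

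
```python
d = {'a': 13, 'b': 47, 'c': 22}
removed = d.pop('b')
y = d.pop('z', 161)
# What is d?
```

After line 1: d = {'a': 13, 'b': 47, 'c': 22}
After line 2 (pop 'b' returns 47): d = {'a': 13, 'c': 22}, removed = 47
After line 3 (pop 'z' missing, returns default 161): d = {'a': 13, 'c': 22}, y = 161

{'a': 13, 'c': 22}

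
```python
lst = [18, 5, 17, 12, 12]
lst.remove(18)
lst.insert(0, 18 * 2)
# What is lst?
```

After line 1: lst = [18, 5, 17, 12, 12]
After line 2 (remove first 18): lst = [5, 17, 12, 12]
After line 3 (insert 36 at index 0): lst = [36, 5, 17, 12, 12]

[36, 5, 17, 12, 12]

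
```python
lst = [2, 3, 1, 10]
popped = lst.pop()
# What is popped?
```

10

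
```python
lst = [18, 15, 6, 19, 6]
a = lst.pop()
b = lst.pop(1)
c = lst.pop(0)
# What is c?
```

After line 1: lst = [18, 15, 6, 19, 6]
After line 2 (pop() -> a = 6): lst = [18, 15, 6, 19]
After line 3 (pop(1) -> b = 15): lst = [18, 6, 19]
After line 4 (pop(0) -> c = 18): lst = [6, 19]

18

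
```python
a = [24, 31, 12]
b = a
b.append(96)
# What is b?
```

After line 1: a = [24, 31, 12]
After line 2 (b = a is an alias, same object): a = [24, 31, 12], b = [24, 31, 12]
After line 3 (b.append mutates the shared list): a = [24, 31, 12, 96], b = [24, 31, 12, 96]

[24, 31, 12, 96]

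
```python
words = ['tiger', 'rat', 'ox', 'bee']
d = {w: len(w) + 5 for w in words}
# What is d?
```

{'tiger': 10, 'rat': 8, 'ox': 7, 'bee': 8}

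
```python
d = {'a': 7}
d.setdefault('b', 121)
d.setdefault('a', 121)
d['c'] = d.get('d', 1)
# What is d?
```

After line 1: d = {'a': 7}
After line 2 (setdefault adds 'b'=121): d = {'a': 7, 'b': 121}
After line 3 (setdefault 'a' no-op, already exists): d = {'a': 7, 'b': 121}
After line 4 (get('d', 1) returns default since 'd' not in d): d = {'a': 7, 'b': 121, 'c': 1}

{'a': 7, 'b': 121, 'c': 1}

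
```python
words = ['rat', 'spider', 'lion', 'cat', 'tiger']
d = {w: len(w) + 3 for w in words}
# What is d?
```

{'rat': 6, 'spider': 9, 'lion': 7, 'cat': 6, 'tiger': 8}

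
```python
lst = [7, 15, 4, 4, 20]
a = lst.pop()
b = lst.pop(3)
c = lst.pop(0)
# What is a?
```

After line 1: lst = [7, 15, 4, 4, 20]
After line 2 (pop() -> a = 20): lst = [7, 15, 4, 4]
After line 3 (pop(3) -> b = 4): lst = [7, 15, 4]
After line 4 (pop(0) -> c = 7): lst = [15, 4]

20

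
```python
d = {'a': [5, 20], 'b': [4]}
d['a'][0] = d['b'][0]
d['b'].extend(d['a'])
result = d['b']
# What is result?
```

After line 1: d = {'a': [5, 20], 'b': [4]}
After line 2 (a[0] = b[0] = 4): d = {'a': [4, 20], 'b': [4]}
After line 3 (b.extend(a) appends [4, 20]): d = {'a': [4, 20], 'b': [4, 4, 20]}
After line 4: result = d['b'] = [4, 4, 20]

[4, 4, 20]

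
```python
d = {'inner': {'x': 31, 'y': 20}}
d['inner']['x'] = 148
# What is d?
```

After line 1: d = {'inner': {'x': 31, 'y': 20}}
After line 2 (inner x overwritten): d = {'inner': {'x': 148, 'y': 20}}

{'inner': {'x': 148, 'y': 20}}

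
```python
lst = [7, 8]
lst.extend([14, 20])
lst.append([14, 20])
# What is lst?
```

After line 1: lst = [7, 8]
After line 2 (extend unpacks [14, 20]): lst = [7, 8, 14, 20]
After line 3 (append adds [14, 20] as single element): lst = [7, 8, 14, 20, [14, 20]]

[7, 8, 14, 20, [14, 20]]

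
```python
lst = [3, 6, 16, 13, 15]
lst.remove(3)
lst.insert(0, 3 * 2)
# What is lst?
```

After line 1: lst = [3, 6, 16, 13, 15]
After line 2 (remove first 3): lst = [6, 16, 13, 15]
After line 3 (insert 6 at index 0): lst = [6, 6, 16, 13, 15]

[6, 6, 16, 13, 15]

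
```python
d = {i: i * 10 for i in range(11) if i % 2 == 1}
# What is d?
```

{1: 10, 3: 30, 5: 50, 7: 70, 9: 90}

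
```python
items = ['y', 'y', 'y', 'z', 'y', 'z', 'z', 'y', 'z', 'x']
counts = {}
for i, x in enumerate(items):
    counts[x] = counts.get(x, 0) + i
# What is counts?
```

Initial: counts = {}, items = ['y', 'y', 'y', 'z', 'y', 'z', 'z', 'y', 'z', 'x']
i=0, x='y': counts = {'y': 0}
i=1, x='y': counts = {'y': 1}
i=2, x='y': counts = {'y': 3}
i=3, x='z': counts = {'y': 3, 'z': 3}
i=4, x='y': counts = {'y': 7, 'z': 3}
i=5, x='z': counts = {'y': 7, 'z': 8}
i=6, x='z': counts = {'y': 7, 'z': 14}
i=7, x='y': counts = {'y': 14, 'z': 14}
i=8, x='z': counts = {'y': 14, 'z': 22}
i=9, x='x': counts = {'y': 14, 'z': 22, 'x': 9}

{'y': 14, 'z': 22, 'x': 9}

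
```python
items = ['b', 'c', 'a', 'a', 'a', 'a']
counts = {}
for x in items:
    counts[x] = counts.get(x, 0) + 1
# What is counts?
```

Initial: counts = {}, items = ['b', 'c', 'a', 'a', 'a', 'a']
See 'b': counts = {'b': 1}
See 'c': counts = {'b': 1, 'c': 1}
See 'a': counts = {'b': 1, 'c': 1, 'a': 1}
See 'a': counts = {'b': 1, 'c': 1, 'a': 2}
See 'a': counts = {'b': 1, 'c': 1, 'a': 3}
See 'a': counts = {'b': 1, 'c': 1, 'a': 4}

{'b': 1, 'c': 1, 'a': 4}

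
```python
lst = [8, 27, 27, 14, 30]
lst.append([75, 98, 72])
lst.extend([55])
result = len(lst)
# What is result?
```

After line 1: lst = [8, 27, 27, 14, 30]
After line 2 (append adds [75, 98, 72] as single element): lst = [8, 27, 27, 14, 30, [75, 98, 72]]
After line 3 (extend unpacks [55], adds 55): lst = [8, 27, 27, 14, 30, [75, 98, 72], 55]
After line 4: result = len(lst) = 7

7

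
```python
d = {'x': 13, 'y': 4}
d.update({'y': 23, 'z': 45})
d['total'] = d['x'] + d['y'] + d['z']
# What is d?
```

After line 1: d = {'x': 13, 'y': 4}
After line 2 (y overwritten, z added): d = {'x': 13, 'y': 23, 'z': 45}
After line 3 (total = 13 + 23 + 45 = 81): d = {'x': 13, 'y': 23, 'z': 45, 'total': 81}

{'x': 13, 'y': 23, 'z': 45, 'total': 81}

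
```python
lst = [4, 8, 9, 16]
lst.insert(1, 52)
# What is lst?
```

[4, 52, 8, 9, 16]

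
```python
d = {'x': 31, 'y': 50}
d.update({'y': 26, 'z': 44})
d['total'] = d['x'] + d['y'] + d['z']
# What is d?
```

After line 1: d = {'x': 31, 'y': 50}
After line 2 (y overwritten, z added): d = {'x': 31, 'y': 26, 'z': 44}
After line 3 (total = 31 + 26 + 44 = 101): d = {'x': 31, 'y': 26, 'z': 44, 'total': 101}

{'x': 31, 'y': 26, 'z': 44, 'total': 101}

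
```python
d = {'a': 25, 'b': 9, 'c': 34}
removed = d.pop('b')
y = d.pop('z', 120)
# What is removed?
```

After line 1: d = {'a': 25, 'b': 9, 'c': 34}
After line 2 (pop 'b' returns 9): d = {'a': 25, 'c': 34}, removed = 9
After line 3 (pop 'z' missing, returns default 120): d = {'a': 25, 'c': 34}, y = 120

9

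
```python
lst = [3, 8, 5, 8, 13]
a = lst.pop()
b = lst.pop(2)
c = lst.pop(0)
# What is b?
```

After line 1: lst = [3, 8, 5, 8, 13]
After line 2 (pop() -> a = 13): lst = [3, 8, 5, 8]
After line 3 (pop(2) -> b = 5): lst = [3, 8, 8]
After line 4 (pop(0) -> c = 3): lst = [8, 8]

5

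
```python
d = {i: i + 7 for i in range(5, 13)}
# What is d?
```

{5: 12, 6: 13, 7: 14, 8: 15, 9: 16, 10: 17, 11: 18, 12: 19}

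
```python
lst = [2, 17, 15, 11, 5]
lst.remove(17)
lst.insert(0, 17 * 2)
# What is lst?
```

After line 1: lst = [2, 17, 15, 11, 5]
After line 2 (remove first 17): lst = [2, 15, 11, 5]
After line 3 (insert 34 at index 0): lst = [34, 2, 15, 11, 5]

[34, 2, 15, 11, 5]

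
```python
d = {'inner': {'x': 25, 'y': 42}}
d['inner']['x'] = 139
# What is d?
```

After line 1: d = {'inner': {'x': 25, 'y': 42}}
After line 2 (inner x overwritten): d = {'inner': {'x': 139, 'y': 42}}

{'inner': {'x': 139, 'y': 42}}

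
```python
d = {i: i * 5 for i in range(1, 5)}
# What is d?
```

{1: 5, 2: 10, 3: 15, 4: 20}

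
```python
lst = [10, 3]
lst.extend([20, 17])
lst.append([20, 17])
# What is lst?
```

After line 1: lst = [10, 3]
After line 2 (extend unpacks [20, 17]): lst = [10, 3, 20, 17]
After line 3 (append adds [20, 17] as single element): lst = [10, 3, 20, 17, [20, 17]]

[10, 3, 20, 17, [20, 17]]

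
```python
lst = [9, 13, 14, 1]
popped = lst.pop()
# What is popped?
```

1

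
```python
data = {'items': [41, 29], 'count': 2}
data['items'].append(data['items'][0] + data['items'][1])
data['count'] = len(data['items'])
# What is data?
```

After line 1: data = {'items': [41, 29], 'count': 2}
After line 2 (append 41 + 29 = 70): data = {'items': [41, 29, 70], 'count': 2}
After line 3 (count = len(items) = 3): data = {'items': [41, 29, 70], 'count': 3}

{'items': [41, 29, 70], 'count': 3}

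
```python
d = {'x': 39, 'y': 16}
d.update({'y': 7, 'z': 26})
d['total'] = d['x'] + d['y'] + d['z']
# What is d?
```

After line 1: d = {'x': 39, 'y': 16}
After line 2 (y overwritten, z added): d = {'x': 39, 'y': 7, 'z': 26}
After line 3 (total = 39 + 7 + 26 = 72): d = {'x': 39, 'y': 7, 'z': 26, 'total': 72}

{'x': 39, 'y': 7, 'z': 26, 'total': 72}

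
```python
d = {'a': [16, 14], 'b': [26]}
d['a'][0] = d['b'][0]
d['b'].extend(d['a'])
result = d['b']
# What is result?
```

After line 1: d = {'a': [16, 14], 'b': [26]}
After line 2 (a[0] = b[0] = 26): d = {'a': [26, 14], 'b': [26]}
After line 3 (b.extend(a) appends [26, 14]): d = {'a': [26, 14], 'b': [26, 26, 14]}
After line 4: result = d['b'] = [26, 26, 14]

[26, 26, 14]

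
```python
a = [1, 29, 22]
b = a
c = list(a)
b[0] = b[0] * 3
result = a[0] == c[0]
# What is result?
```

After line 1: a = [1, 29, 22]
After line 2 (b = a, alias): a = [1, 29, 22], b = [1, 29, 22]
After line 3 (c = list(a) is a copy, new object): c = [1, 29, 22]
After line 4 (b[0] = 1 * 3 = 3; mutates shared a/b): a = b = [3, 29, 22], c = [1, 29, 22]
After line 5 (a[0] = 3, c[0] = 1; result = False)

False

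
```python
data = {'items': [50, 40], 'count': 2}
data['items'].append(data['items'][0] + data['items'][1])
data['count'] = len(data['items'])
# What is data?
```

After line 1: data = {'items': [50, 40], 'count': 2}
After line 2 (append 50 + 40 = 90): data = {'items': [50, 40, 90], 'count': 2}
After line 3 (count = len(items) = 3): data = {'items': [50, 40, 90], 'count': 3}

{'items': [50, 40, 90], 'count': 3}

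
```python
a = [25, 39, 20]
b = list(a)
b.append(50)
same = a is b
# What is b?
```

After line 1: a = [25, 39, 20]
After line 2 (b = list(a) is a shallow copy, new object): a = [25, 39, 20], b = [25, 39, 20]
After line 3 (append only mutates b): a = [25, 39, 20], b = [25, 39, 20, 50]
After line 4 (same = a is b; different objects -> False): same = False

[25, 39, 20, 50]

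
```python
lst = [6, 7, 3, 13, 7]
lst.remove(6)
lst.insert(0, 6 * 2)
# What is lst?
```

After line 1: lst = [6, 7, 3, 13, 7]
After line 2 (remove first 6): lst = [7, 3, 13, 7]
After line 3 (insert 12 at index 0): lst = [12, 7, 3, 13, 7]

[12, 7, 3, 13, 7]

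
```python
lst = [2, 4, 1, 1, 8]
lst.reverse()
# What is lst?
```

[8, 1, 1, 4, 2]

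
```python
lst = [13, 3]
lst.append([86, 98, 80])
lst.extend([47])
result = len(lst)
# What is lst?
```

After line 1: lst = [13, 3]
After line 2 (append adds [86, 98, 80] as single element): lst = [13, 3, [86, 98, 80]]
After line 3 (extend unpacks [47], adds 47): lst = [13, 3, [86, 98, 80], 47]
After line 4: result = len(lst) = 4

[13, 3, [86, 98, 80], 47]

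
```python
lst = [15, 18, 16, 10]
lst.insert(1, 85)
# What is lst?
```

[15, 85, 18, 16, 10]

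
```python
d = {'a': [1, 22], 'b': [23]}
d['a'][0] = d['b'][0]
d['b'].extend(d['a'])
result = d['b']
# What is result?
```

After line 1: d = {'a': [1, 22], 'b': [23]}
After line 2 (a[0] = b[0] = 23): d = {'a': [23, 22], 'b': [23]}
After line 3 (b.extend(a) appends [23, 22]): d = {'a': [23, 22], 'b': [23, 23, 22]}
After line 4: result = d['b'] = [23, 23, 22]

[23, 23, 22]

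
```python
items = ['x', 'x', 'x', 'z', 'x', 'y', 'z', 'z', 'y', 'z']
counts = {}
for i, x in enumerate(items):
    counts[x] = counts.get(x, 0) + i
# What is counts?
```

Initial: counts = {}, items = ['x', 'x', 'x', 'z', 'x', 'y', 'z', 'z', 'y', 'z']
i=0, x='x': counts = {'x': 0}
i=1, x='x': counts = {'x': 1}
i=2, x='x': counts = {'x': 3}
i=3, x='z': counts = {'x': 3, 'z': 3}
i=4, x='x': counts = {'x': 7, 'z': 3}
i=5, x='y': counts = {'x': 7, 'z': 3, 'y': 5}
i=6, x='z': counts = {'x': 7, 'z': 9, 'y': 5}
i=7, x='z': counts = {'x': 7, 'z': 16, 'y': 5}
i=8, x='y': counts = {'x': 7, 'z': 16, 'y': 13}
i=9, x='z': counts = {'x': 7, 'z': 25, 'y': 13}

{'x': 7, 'z': 25, 'y': 13}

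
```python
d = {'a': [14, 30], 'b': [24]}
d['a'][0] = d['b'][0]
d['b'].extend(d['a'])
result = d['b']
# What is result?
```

After line 1: d = {'a': [14, 30], 'b': [24]}
After line 2 (a[0] = b[0] = 24): d = {'a': [24, 30], 'b': [24]}
After line 3 (b.extend(a) appends [24, 30]): d = {'a': [24, 30], 'b': [24, 24, 30]}
After line 4: result = d['b'] = [24, 24, 30]

[24, 24, 30]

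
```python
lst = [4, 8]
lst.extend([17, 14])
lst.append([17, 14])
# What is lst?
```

After line 1: lst = [4, 8]
After line 2 (extend unpacks [17, 14]): lst = [4, 8, 17, 14]
After line 3 (append adds [17, 14] as single element): lst = [4, 8, 17, 14, [17, 14]]

[4, 8, 17, 14, [17, 14]]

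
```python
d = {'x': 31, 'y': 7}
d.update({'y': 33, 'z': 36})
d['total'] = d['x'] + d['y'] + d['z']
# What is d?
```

After line 1: d = {'x': 31, 'y': 7}
After line 2 (y overwritten, z added): d = {'x': 31, 'y': 33, 'z': 36}
After line 3 (total = 31 + 33 + 36 = 100): d = {'x': 31, 'y': 33, 'z': 36, 'total': 100}

{'x': 31, 'y': 33, 'z': 36, 'total': 100}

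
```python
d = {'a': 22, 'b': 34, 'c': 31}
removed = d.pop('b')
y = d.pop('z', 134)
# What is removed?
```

After line 1: d = {'a': 22, 'b': 34, 'c': 31}
After line 2 (pop 'b' returns 34): d = {'a': 22, 'c': 31}, removed = 34
After line 3 (pop 'z' missing, returns default 134): d = {'a': 22, 'c': 31}, y = 134

34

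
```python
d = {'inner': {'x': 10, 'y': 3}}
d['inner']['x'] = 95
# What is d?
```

After line 1: d = {'inner': {'x': 10, 'y': 3}}
After line 2 (inner x overwritten): d = {'inner': {'x': 95, 'y': 3}}

{'inner': {'x': 95, 'y': 3}}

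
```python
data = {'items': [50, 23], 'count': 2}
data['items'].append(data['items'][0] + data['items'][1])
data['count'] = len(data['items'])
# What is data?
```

After line 1: data = {'items': [50, 23], 'count': 2}
After line 2 (append 50 + 23 = 73): data = {'items': [50, 23, 73], 'count': 2}
After line 3 (count = len(items) = 3): data = {'items': [50, 23, 73], 'count': 3}

{'items': [50, 23, 73], 'count': 3}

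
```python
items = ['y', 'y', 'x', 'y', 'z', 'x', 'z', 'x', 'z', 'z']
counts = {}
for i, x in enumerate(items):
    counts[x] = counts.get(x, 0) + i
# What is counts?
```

Initial: counts = {}, items = ['y', 'y', 'x', 'y', 'z', 'x', 'z', 'x', 'z', 'z']
i=0, x='y': counts = {'y': 0}
i=1, x='y': counts = {'y': 1}
i=2, x='x': counts = {'y': 1, 'x': 2}
i=3, x='y': counts = {'y': 4, 'x': 2}
i=4, x='z': counts = {'y': 4, 'x': 2, 'z': 4}
i=5, x='x': counts = {'y': 4, 'x': 7, 'z': 4}
i=6, x='z': counts = {'y': 4, 'x': 7, 'z': 10}
i=7, x='x': counts = {'y': 4, 'x': 14, 'z': 10}
i=8, x='z': counts = {'y': 4, 'x': 14, 'z': 18}
i=9, x='z': counts = {'y': 4, 'x': 14, 'z': 27}

{'y': 4, 'x': 14, 'z': 27}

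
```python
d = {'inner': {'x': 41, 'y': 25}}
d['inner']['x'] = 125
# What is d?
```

After line 1: d = {'inner': {'x': 41, 'y': 25}}
After line 2 (inner x overwritten): d = {'inner': {'x': 125, 'y': 25}}

{'inner': {'x': 125, 'y': 25}}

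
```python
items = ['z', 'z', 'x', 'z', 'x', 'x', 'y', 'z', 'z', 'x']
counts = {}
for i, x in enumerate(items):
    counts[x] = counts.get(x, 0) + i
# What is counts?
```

Initial: counts = {}, items = ['z', 'z', 'x', 'z', 'x', 'x', 'y', 'z', 'z', 'x']
i=0, x='z': counts = {'z': 0}
i=1, x='z': counts = {'z': 1}
i=2, x='x': counts = {'z': 1, 'x': 2}
i=3, x='z': counts = {'z': 4, 'x': 2}
i=4, x='x': counts = {'z': 4, 'x': 6}
i=5, x='x': counts = {'z': 4, 'x': 11}
i=6, x='y': counts = {'z': 4, 'x': 11, 'y': 6}
i=7, x='z': counts = {'z': 11, 'x': 11, 'y': 6}
i=8, x='z': counts = {'z': 19, 'x': 11, 'y': 6}
i=9, x='x': counts = {'z': 19, 'x': 20, 'y': 6}

{'z': 19, 'x': 20, 'y': 6}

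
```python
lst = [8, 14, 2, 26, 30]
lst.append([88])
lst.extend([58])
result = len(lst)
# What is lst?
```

After line 1: lst = [8, 14, 2, 26, 30]
After line 2 (append adds [88] as single element): lst = [8, 14, 2, 26, 30, [88]]
After line 3 (extend unpacks [58], adds 58): lst = [8, 14, 2, 26, 30, [88], 58]
After line 4: result = len(lst) = 7

[8, 14, 2, 26, 30, [88], 58]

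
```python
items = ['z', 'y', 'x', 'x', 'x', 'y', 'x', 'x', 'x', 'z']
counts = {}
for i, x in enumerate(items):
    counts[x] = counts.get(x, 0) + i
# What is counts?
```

Initial: counts = {}, items = ['z', 'y', 'x', 'x', 'x', 'y', 'x', 'x', 'x', 'z']
i=0, x='z': counts = {'z': 0}
i=1, x='y': counts = {'z': 0, 'y': 1}
i=2, x='x': counts = {'z': 0, 'y': 1, 'x': 2}
i=3, x='x': counts = {'z': 0, 'y': 1, 'x': 5}
i=4, x='x': counts = {'z': 0, 'y': 1, 'x': 9}
i=5, x='y': counts = {'z': 0, 'y': 6, 'x': 9}
i=6, x='x': counts = {'z': 0, 'y': 6, 'x': 15}
i=7, x='x': counts = {'z': 0, 'y': 6, 'x': 22}
i=8, x='x': counts = {'z': 0, 'y': 6, 'x': 30}
i=9, x='z': counts = {'z': 9, 'y': 6, 'x': 30}

{'z': 9, 'y': 6, 'x': 30}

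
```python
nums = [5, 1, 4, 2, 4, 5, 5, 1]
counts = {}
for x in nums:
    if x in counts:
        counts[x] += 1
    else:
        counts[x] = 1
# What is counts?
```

Initial: counts = {}, nums = [5, 1, 4, 2, 4, 5, 5, 1]
See 5: counts = {5: 1}
See 1: counts = {5: 1, 1: 1}
See 4: counts = {5: 1, 1: 1, 4: 1}
See 2: counts = {5: 1, 1: 1, 4: 1, 2: 1}
See 4: counts = {5: 1, 1: 1, 4: 2, 2: 1}
See 5: counts = {5: 2, 1: 1, 4: 2, 2: 1}
See 5: counts = {5: 3, 1: 1, 4: 2, 2: 1}
See 1: counts = {5: 3, 1: 2, 4: 2, 2: 1}

{5: 3, 1: 2, 4: 2, 2: 1}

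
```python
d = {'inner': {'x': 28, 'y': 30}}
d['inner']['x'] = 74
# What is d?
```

After line 1: d = {'inner': {'x': 28, 'y': 30}}
After line 2 (inner x overwritten): d = {'inner': {'x': 74, 'y': 30}}

{'inner': {'x': 74, 'y': 30}}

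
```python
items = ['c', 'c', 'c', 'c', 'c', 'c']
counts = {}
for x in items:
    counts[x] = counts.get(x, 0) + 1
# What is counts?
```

Initial: counts = {}, items = ['c', 'c', 'c', 'c', 'c', 'c']
See 'c': counts = {'c': 1}
See 'c': counts = {'c': 2}
See 'c': counts = {'c': 3}
See 'c': counts = {'c': 4}
See 'c': counts = {'c': 5}
See 'c': counts = {'c': 6}

{'c': 6}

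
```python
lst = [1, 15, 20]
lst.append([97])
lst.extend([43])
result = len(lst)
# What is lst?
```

After line 1: lst = [1, 15, 20]
After line 2 (append adds [97] as single element): lst = [1, 15, 20, [97]]
After line 3 (extend unpacks [43], adds 43): lst = [1, 15, 20, [97], 43]
After line 4: result = len(lst) = 5

[1, 15, 20, [97], 43]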